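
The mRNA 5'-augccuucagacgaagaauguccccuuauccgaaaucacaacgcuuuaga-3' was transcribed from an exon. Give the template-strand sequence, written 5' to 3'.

5'-TCTAAAGCGTTGTGATTTCGGATAAGGGGACATTCTTCGTCTGAAGGCAT-3'

Replace U with T to get the coding DNA strand: ATGCCTTCAGACGAAGAATGTCCCCTTATCCGAAATCACAACGCTTTAGA. The template strand is its reverse complement (complement TACGGAAGTCTGCTTCTTACAGGGGAATAGGCTTTAGTGTTGCGAAATCT, then reverse).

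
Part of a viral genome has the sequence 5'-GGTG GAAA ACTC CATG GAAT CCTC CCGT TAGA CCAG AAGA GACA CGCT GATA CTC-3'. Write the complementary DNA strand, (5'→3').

Pairing A↔T and G↔C gives CCACCTTTTGAGGTACCTTAGGAGGGCAATCTGGTCTTCTCTGTGCGACTATGAG, running 3'→5'. Reverse for the 5'→3' convention.

5'-GAGTATCAGCGTGTCTCTTCTGGTCTAACGGGAGGATTCCATGGAGTTTTCCACC-3'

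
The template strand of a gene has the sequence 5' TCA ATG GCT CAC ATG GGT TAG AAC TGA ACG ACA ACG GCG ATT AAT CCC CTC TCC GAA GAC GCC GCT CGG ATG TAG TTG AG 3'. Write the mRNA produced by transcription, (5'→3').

5'-CUCAACUACAUCCGAGCGGCGUCUUCGGAGAGGGGAUUAAUCGCCGUUGUCGUUCAGUUCUAACCCAUGUGAGCCAUUGA-3'

RNA polymerase reads the template 3'→5' and synthesizes mRNA 5'→3' by base-pairing (A→U, T→A, G↔C). The complement of the template is AGTTACCGAGTGTACCCAATCTTGACTTGCTGTTGCCGCTAATTAGGGGAGAGGCTTCTGCGGCGAGCCTACATCAACTC; antiparallel, so 5'→3' the coding strand is CTCAACTACATCCGAGCGGCGTCTTCGGAGAGGGGATTAATCGCCGTTGTCGTTCAGTTCTAACCCATGTGAGCCATTGA. Replace T with U for the mRNA.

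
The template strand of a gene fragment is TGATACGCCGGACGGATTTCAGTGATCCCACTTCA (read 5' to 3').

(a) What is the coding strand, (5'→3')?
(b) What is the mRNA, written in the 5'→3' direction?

(a) The coding strand is the reverse complement of the template: complement ACTATGCGGCCTGCCTAAAGTCACTAGGGTGAAGT, then reverse.
(b) mRNA has the coding-strand sequence with T→U.

(a) 5'-TGAAGTGGGATCACTGAAATCCGTCCGGCGTATCA-3'
(b) 5'-UGAAGUGGGAUCACUGAAAUCCGUCCGGCGUAUCA-3'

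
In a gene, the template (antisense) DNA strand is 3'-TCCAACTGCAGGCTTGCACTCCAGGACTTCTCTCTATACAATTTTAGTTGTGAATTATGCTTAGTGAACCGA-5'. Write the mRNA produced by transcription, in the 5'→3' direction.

Reading the template 3'→5' as shown, RNA polymerase pairs each base (A→U, T→A, G↔C) to build mRNA 5'→3' directly.

5'-AGGUUGACGUCCGAACGUGAGGUCCUGAAGAGAGAUAUGUUAAAAUCAACACUUAAUACGAAUCACUUGGCU-3'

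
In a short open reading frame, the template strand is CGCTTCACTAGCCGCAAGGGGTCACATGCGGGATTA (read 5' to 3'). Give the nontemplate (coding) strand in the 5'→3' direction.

5'-TAATCCCGCATGTGACCCCTTGCGGCTAGTGAAGCG-3'

The coding strand is complementary and antiparallel to the template: take the complement (A↔T, G↔C) and reverse.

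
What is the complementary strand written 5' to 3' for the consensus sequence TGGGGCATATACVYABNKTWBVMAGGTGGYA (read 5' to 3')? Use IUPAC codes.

Standard pairs A↔T, G↔C; ambiguity codes pair Y↔R, M↔K, W↔W, B↔V, N↔N. Complement (ACCCCGTATATGBRTVNMAWVBKTCCACCRT), then reverse for 5'→3'.

5'-TRCCACCTKBVWAMNVTRBGTATATGCCCCA-3'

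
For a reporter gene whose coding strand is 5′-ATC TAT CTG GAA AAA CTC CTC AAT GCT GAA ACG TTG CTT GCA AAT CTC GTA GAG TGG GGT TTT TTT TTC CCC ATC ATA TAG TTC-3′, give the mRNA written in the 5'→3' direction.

5'-AUCUAUCUGGAAAAACUCCUCAAUGCUGAAACGUUGCUUGCAAAUCUCGUAGAGUGGGGUUUUUUUUUCCCCAUCAUAUAGUUC-3'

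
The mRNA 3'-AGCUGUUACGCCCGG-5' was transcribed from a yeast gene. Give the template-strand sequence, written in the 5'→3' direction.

5'-TCGACAATGCGGGCC-3'

Written 5'→3' the mRNA is GGCCCGCAUUGUCGA, so the coding DNA strand is GGCCCGCATTGTCGA. The template is its reverse complement.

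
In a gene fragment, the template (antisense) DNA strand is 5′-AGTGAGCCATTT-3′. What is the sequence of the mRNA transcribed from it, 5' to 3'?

The mRNA has the sequence of the coding strand (reverse complement of the template) with T→U. Reverse complement of AGTGAGCCATTT is AAATGGCTCACT; then T→U.

5′-AAAUGGCUCACU-3′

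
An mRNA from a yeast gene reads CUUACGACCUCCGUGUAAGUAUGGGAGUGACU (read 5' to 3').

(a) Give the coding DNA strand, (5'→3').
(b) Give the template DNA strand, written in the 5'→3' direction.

(a) The coding strand matches the mRNA with U→T.
(b) The template strand is the reverse complement of the coding strand.

(a) 5'-CTTACGACCTCCGTGTAAGTATGGGAGTGACT-3'
(b) 5'-AGTCACTCCCATACTTACACGGAGGTCGTAAG-3'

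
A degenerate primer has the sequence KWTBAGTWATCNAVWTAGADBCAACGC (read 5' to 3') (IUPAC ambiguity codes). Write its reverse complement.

Standard pairs A↔T, G↔C; ambiguity codes pair K↔M, W↔W, B↔V, D↔H, N↔N. Complement (MWAVTCAWTAGNTBWATCTHVGTTGCG), then reverse for 5'→3'.

5′-GCGTTGVHTCTAWBTNGATWACTVAWM-3′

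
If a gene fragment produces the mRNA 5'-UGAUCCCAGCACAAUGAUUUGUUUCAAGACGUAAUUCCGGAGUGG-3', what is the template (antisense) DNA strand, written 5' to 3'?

Replace U with T to get the coding DNA strand: TGATCCCAGCACAATGATTTGTTTCAAGACGTAATTCCGGAGTGG. The template strand is its reverse complement (complement ACTAGGGTCGTGTTACTAAACAAAGTTCTGCATTAAGGCCTCACC, then reverse).

5'-CCACTCCGGAATTACGTCTTGAAACAAATCATTGTGCTGGGATCA-3'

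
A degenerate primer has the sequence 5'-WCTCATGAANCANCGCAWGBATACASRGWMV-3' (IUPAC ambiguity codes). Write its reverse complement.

5′-BKWCYSTGTATVCWTGCGNTGNTTCATGAGW-3′

Standard pairs A↔T, G↔C; ambiguity codes pair R↔Y, M↔K, W↔W, S↔S, B↔V, N↔N. Complement (WGAGTACTTNGTNGCGTWCVTATGTSYCWKB), then reverse for 5'→3'.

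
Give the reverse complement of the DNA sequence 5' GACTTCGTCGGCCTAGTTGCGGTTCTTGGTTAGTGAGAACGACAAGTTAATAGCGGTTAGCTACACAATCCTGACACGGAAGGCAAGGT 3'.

Complement each base (A↔T, G↔C): CTGAAGCAGCCGGATCAACGCCAAGAACCAATCACTCTTGCTGTTCAATTATCGCCAATCGATGTGTTAGGACTGTGCCTTCCGTTCCA. Then reverse.

5'-ACCTTGCCTTCCGTGTCAGGATTGTGTAGCTAACCGCTATTAACTTGTCGTTCTCACTAACCAAGAACCGCAACTAGGCCGACGAAGTC-3'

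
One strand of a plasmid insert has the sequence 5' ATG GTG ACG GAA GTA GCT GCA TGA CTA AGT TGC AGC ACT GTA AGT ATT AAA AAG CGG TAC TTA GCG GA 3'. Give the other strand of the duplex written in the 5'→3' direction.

Pairing A↔T and G↔C gives TACCACTGCCTTCATCGACGTACTGATTCAACGTCGTGACATTCATAATTTTTCGCCATGAATCGCCT, running 3'→5'. Reverse for the 5'→3' convention.

5'-TCCGCTAAGTACCGCTTTTTAATACTTACAGTGCTGCAACTTAGTCATGCAGCTACTTCCGTCACCAT-3'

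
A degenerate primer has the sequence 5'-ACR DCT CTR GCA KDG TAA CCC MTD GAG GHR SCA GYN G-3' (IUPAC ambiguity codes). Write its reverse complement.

Standard pairs A↔T, G↔C; ambiguity codes pair R↔Y, M↔K, S↔S, D↔H, N↔N. Complement (TGYHGAGAYCGTMHCATTGGGKAHCTCCDYSGTCRNC), then reverse for 5'→3'.

5'-CNRCTGSYDCCTCHAKGGGTTACHMTGCYAGAGHYGT-3'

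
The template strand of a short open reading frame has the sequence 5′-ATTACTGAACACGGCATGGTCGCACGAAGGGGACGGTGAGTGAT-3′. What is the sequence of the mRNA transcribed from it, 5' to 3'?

RNA polymerase reads the template 3'→5' and synthesizes mRNA 5'→3' by base-pairing (A→U, T→A, G↔C). The complement of the template is TAATGACTTGTGCCGTACCAGCGTGCTTCCCCTGCCACTCACTA; antiparallel, so 5'→3' the coding strand is ATCACTCACCGTCCCCTTCGTGCGACCATGCCGTGTTCAGTAAT. Replace T with U for the mRNA.

5'-AUCACUCACCGUCCCCUUCGUGCGACCAUGCCGUGUUCAGUAAU-3'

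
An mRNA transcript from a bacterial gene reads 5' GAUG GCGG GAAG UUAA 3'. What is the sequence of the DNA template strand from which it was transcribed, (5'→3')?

Replace U with T to get the coding DNA strand: GATGGCGGGAAGTTAA. The template strand is its reverse complement (complement CTACCGCCCTTCAATT, then reverse).

5'-TTAACTTCCCGCCATC-3'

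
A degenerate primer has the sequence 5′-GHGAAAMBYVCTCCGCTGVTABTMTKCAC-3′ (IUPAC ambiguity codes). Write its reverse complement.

5'-GTGMAKAVTABCAGCGGAGBRVKTTTCDC-3'

Standard pairs A↔T, G↔C; ambiguity codes pair Y↔R, M↔K, B↔V, H↔D. Complement (CDCTTTKVRBGAGGCGACBATVAKAMGTG), then reverse for 5'→3'.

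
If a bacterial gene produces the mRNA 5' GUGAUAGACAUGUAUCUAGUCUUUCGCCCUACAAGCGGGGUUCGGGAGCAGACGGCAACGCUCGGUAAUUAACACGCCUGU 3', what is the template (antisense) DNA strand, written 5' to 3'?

Replace U with T to get the coding DNA strand: GTGATAGACATGTATCTAGTCTTTCGCCCTACAAGCGGGGTTCGGGAGCAGACGGCAACGCTCGGTAATTAACACGCCTGT. The template strand is its reverse complement (complement CACTATCTGTACATAGATCAGAAAGCGGGATGTTCGCCCCAAGCCCTCGTCTGCCGTTGCGAGCCATTAATTGTGCGGACA, then reverse).

5′-ACAGGCGTGTTAATTACCGAGCGTTGCCGTCTGCTCCCGAACCCCGCTTGTAGGGCGAAAGACTAGATACATGTCTATCAC-3′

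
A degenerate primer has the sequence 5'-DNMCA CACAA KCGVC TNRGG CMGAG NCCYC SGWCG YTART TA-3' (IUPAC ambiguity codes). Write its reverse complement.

Standard pairs A↔T, G↔C; ambiguity codes pair R↔Y, M↔K, W↔W, S↔S, D↔H, V↔B, N↔N. Complement (HNKGTGTGTTMGCBGANYCCGKCTCNGGRGSCWGCRATYAAT), then reverse for 5'→3'.

5'-TAAYTARCGWCSGRGGNCTCKGCCYNAGBCGMTTGTGTGKNH-3'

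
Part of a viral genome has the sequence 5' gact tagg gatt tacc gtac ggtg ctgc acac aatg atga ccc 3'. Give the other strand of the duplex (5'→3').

Pairing A↔T and G↔C gives CTGAATCCCTAAATGGCATGCCACGACGTGTGTTACTACTGGG, running 3'→5'. Reverse for the 5'→3' convention.

5′-GGGTCATCATTGTGTGCAGCACCGTACGGTAAATCCCTAAGTC-3′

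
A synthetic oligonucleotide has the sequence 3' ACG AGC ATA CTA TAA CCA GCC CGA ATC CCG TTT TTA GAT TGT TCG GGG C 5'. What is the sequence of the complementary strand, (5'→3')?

5'-TGCTCGTATGATATTGGTCGGGCTTAGGGCAAAAATCTAACAAGCCCCG-3'

The strand is given 3'→5', so its complement runs 5'→3' in the same left-to-right order: pair each base A↔T, G↔C.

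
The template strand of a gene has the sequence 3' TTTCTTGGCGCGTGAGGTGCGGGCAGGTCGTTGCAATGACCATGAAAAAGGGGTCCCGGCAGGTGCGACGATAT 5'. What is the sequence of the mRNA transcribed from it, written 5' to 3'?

Reading the template 3'→5' as shown, RNA polymerase pairs each base (A→U, T→A, G↔C) to build mRNA 5'→3' directly.

5′-AAAGAACCGCGCACUCCACGCCCGUCCAGCAACGUUACUGGUACUUUUUCCCCAGGGCCGUCCACGCUGCUAUA-3′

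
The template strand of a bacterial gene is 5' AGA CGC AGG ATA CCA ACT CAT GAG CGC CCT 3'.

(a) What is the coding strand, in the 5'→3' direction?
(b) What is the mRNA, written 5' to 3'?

(a) 5'-AGGGCGCTCATGAGTTGGTATCCTGCGTCT-3'
(b) 5'-AGGGCGCUCAUGAGUUGGUAUCCUGCGUCU-3'

(a) The coding strand is the reverse complement of the template: complement TCTGCGTCCTATGGTTGAGTACTCGCGGGA, then reverse.
(b) mRNA has the coding-strand sequence with T→U.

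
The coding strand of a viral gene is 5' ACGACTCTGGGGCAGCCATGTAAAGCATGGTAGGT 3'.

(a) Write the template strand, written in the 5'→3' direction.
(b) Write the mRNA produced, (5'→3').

(a) The template strand is the reverse complement of the coding strand: complement TGCTGAGACCCCGTCGGTACATTTCGTACCATCCA, then reverse.
(b) mRNA matches the coding strand with T→U.

(a) 5'-ACCTACCATGCTTTACATGGCTGCCCCAGAGTCGT-3'
(b) 5'-ACGACUCUGGGGCAGCCAUGUAAAGCAUGGUAGGU-3'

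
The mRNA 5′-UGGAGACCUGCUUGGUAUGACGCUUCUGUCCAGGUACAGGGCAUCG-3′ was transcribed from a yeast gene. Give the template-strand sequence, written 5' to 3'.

5'-CGATGCCCTGTACCTGGACAGAAGCGTCATACCAAGCAGGTCTCCA-3'

Replace U with T to get the coding DNA strand: TGGAGACCTGCTTGGTATGACGCTTCTGTCCAGGTACAGGGCATCG. The template strand is its reverse complement (complement ACCTCTGGACGAACCATACTGCGAAGACAGGTCCATGTCCCGTAGC, then reverse).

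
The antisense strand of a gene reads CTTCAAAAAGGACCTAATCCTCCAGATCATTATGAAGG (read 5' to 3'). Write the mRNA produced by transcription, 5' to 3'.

The mRNA has the sequence of the coding strand (reverse complement of the template) with T→U. Reverse complement of CTTCAAAAAGGACCTAATCCTCCAGATCATTATGAAGG is CCTTCATAATGATCTGGAGGATTAGGTCCTTTTTGAAG; then T→U.

5'-CCUUCAUAAUGAUCUGGAGGAUUAGGUCCUUUUUGAAG-3'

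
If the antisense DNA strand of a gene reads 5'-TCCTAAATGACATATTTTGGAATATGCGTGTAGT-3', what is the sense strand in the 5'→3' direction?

The coding strand is complementary and antiparallel to the template: take the complement (A↔T, G↔C) and reverse.

5'-ACTACACGCATATTCCAAAATATGTCATTTAGGA-3'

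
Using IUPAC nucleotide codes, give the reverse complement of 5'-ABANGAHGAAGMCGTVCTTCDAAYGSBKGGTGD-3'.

5'-HCACCMVSCRTTHGAAGBACGKCTTCDTCNTVT-3'

Standard pairs A↔T, G↔C; ambiguity codes pair Y↔R, M↔K, S↔S, B↔V, D↔H, N↔N. Complement (TVTNCTDCTTCKGCABGAAGHTTRCSVMCCACH), then reverse for 5'→3'.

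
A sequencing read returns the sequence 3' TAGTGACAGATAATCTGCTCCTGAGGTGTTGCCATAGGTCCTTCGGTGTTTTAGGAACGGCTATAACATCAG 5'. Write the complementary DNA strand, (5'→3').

5'-ATCACTGTCTATTAGACGAGGACTCCACAACGGTATCCAGGAAGCCACAAAATCCTTGCCGATATTGTAGTC-3'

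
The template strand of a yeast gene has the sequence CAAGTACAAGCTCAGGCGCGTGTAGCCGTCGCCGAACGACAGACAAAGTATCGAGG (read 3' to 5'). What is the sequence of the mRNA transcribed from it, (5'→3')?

5'-GUUCAUGUUCGAGUCCGCGCACAUCGGCAGCGGCUUGCUGUCUGUUUCAUAGCUCC-3'

Reading the template 3'→5' as shown, RNA polymerase pairs each base (A→U, T→A, G↔C) to build mRNA 5'→3' directly.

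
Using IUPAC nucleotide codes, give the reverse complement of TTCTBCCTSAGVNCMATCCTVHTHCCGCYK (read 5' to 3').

5'-MRGCGGDADBAGGATKGNBCTSAGGVAGAA-3'

Standard pairs A↔T, G↔C; ambiguity codes pair Y↔R, M↔K, S↔S, B↔V, H↔D, N↔N. Complement (AAGAVGGASTCBNGKTAGGABDADGGCGRM), then reverse for 5'→3'.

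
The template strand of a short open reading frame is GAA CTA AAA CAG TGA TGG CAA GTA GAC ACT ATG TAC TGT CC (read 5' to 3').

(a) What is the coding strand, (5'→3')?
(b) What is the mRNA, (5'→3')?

(a) The coding strand is the reverse complement of the template: complement CTTGATTTTGTCACTACCGTTCATCTGTGATACATGACAGG, then reverse.
(b) mRNA has the coding-strand sequence with T→U.

(a) 5'-GGACAGTACATAGTGTCTACTTGCCATCACTGTTTTAGTTC-3'
(b) 5'-GGACAGUACAUAGUGUCUACUUGCCAUCACUGUUUUAGUUC-3'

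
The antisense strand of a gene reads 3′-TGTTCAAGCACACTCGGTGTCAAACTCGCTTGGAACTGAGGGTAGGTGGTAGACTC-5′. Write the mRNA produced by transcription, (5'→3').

Reading the template 3'→5' as shown, RNA polymerase pairs each base (A→U, T→A, G↔C) to build mRNA 5'→3' directly.

5'-ACAAGUUCGUGUGAGCCACAGUUUGAGCGAACCUUGACUCCCAUCCACCAUCUGAG-3'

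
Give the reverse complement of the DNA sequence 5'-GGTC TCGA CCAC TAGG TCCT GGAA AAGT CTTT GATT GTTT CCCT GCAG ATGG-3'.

Reading the sequence 3'→5' and pairing each base (A↔T, G↔C) gives the reverse complement directly.

5′-CCATCTGCAGGGAAACAATCAAAGACTTTTCCAGGACCTAGTGGTCGAGACC-3′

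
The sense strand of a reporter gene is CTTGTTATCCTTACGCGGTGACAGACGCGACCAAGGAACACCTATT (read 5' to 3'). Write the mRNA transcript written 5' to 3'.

The mRNA is synthesized from the template strand, so it matches the coding strand with T replaced by U.

5'-CUUGUUAUCCUUACGCGGUGACAGACGCGACCAAGGAACACCUAUU-3'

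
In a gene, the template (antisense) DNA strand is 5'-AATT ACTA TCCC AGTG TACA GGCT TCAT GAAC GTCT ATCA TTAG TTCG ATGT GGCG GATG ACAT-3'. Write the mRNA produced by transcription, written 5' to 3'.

5'-AUGUCAUCCGCCACAUCGAACUAAUGAUAGACGUUCAUGAAGCCUGUACACUGGGAUAGUAAUU-3'

The mRNA has the sequence of the coding strand (reverse complement of the template) with T→U. Reverse complement of AATTACTATCCCAGTGTACAGGCTTCATGAACGTCTATCATTAGTTCGATGTGGCGGATGACAT is ATGTCATCCGCCACATCGAACTAATGATAGACGTTCATGAAGCCTGTACACTGGGATAGTAATT; then T→U.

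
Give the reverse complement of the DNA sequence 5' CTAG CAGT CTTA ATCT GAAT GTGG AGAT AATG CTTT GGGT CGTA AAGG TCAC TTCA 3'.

5′-TGAAGTGACCTTTACGACCCAAAGCATTATCTCCACATTCAGATTAAGACTGCTAG-3′

Complement each base (A↔T, G↔C): GATCGTCAGAATTAGACTTACACCTCTATTACGAAACCCAGCATTTCCAGTGAAGT. Then reverse.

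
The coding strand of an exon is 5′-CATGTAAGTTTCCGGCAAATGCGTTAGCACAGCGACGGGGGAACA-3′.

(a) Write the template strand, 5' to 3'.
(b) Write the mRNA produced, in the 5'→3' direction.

(a) 5'-TGTTCCCCCGTCGCTGTGCTAACGCATTTGCCGGAAACTTACATG-3'
(b) 5'-CAUGUAAGUUUCCGGCAAAUGCGUUAGCACAGCGACGGGGGAACA-3'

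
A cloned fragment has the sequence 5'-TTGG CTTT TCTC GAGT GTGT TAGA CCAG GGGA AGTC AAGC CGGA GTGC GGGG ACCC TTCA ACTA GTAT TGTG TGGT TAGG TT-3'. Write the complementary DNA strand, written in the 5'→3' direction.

5'-AACCTAACCACACAATACTAGTTGAAGGGTCCCCGCACTCCGGCTTGACTTCCCCTGGTCTAACACACTCGAGAAAAGCCAA-3'

The complement of TTGGCTTTTCTCGAGTGTGTTAGACCAGGGGAAGTCAAGCCGGAGTGCGGGGACCCTTCAACTAGTATTGTGTGGTTAGGTT is AACCGAAAAGAGCTCACACAATCTGGTCCCCTTCAGTTCGGCCTCACGCCCCTGGGAAGTTGATCATAACACACCAATCCAA (A↔T, G↔C). DNA strands are antiparallel, so the complementary strand runs 3'→5'; reversing gives the 5'→3' form.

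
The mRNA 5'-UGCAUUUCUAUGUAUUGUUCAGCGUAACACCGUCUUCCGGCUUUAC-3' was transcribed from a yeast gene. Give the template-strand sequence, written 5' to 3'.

Replace U with T to get the coding DNA strand: TGCATTTCTATGTATTGTTCAGCGTAACACCGTCTTCCGGCTTTAC. The template strand is its reverse complement (complement ACGTAAAGATACATAACAAGTCGCATTGTGGCAGAAGGCCGAAATG, then reverse).

5'-GTAAAGCCGGAAGACGGTGTTACGCTGAACAATACATAGAAATGCA-3'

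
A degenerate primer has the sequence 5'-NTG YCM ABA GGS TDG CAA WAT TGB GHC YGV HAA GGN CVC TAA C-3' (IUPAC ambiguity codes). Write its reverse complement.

5'-GTTAGBGNCCTTDBCRGDCVCAATWTTGCHASCCTVTKGRCAN-3'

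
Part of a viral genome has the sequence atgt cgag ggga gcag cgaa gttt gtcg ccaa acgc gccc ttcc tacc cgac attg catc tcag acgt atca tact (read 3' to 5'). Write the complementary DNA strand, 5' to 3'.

The strand is given 3'→5', so its complement runs 5'→3' in the same left-to-right order: pair each base A↔T, G↔C.

5'-TACAGCTCCCCTCGTCGCTTCAAACAGCGGTTTGCGCGGGAAGGATGGGCTGTAACGTAGAGTCTGCATAGTATGA-3'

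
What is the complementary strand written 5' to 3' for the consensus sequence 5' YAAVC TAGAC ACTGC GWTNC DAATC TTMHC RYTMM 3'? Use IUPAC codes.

5'-KKARYGDKAAGATTHGNAWCGCAGTGTCTAGBTTR-3'

Standard pairs A↔T, G↔C; ambiguity codes pair R↔Y, M↔K, W↔W, D↔H, V↔B, N↔N. Complement (RTTBGATCTGTGACGCWANGHTTAGAAKDGYRAKK), then reverse for 5'→3'.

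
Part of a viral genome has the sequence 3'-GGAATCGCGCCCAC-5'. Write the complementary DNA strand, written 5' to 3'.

The strand is given 3'→5', so its complement runs 5'→3' in the same left-to-right order: pair each base A↔T, G↔C.

5′-CCTTAGCGCGGGTG-3′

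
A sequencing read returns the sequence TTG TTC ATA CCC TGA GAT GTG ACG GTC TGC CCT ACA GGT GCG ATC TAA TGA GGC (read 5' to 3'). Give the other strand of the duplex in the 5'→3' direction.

Pairing A↔T and G↔C gives AACAAGTATGGGACTCTACACTGCCAGACGGGATGTCCACGCTAGATTACTCCG, running 3'→5'. Reverse for the 5'→3' convention.

5'-GCCTCATTAGATCGCACCTGTAGGGCAGACCGTCACATCTCAGGGTATGAACAA-3'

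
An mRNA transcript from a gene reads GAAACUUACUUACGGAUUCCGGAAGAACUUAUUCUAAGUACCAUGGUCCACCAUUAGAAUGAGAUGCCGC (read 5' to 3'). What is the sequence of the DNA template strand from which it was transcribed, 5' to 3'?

Replace U with T to get the coding DNA strand: GAAACTTACTTACGGATTCCGGAAGAACTTATTCTAAGTACCATGGTCCACCATTAGAATGAGATGCCGC. The template strand is its reverse complement (complement CTTTGAATGAATGCCTAAGGCCTTCTTGAATAAGATTCATGGTACCAGGTGGTAATCTTACTCTACGGCG, then reverse).

5'-GCGGCATCTCATTCTAATGGTGGACCATGGTACTTAGAATAAGTTCTTCCGGAATCCGTAAGTAAGTTTC-3'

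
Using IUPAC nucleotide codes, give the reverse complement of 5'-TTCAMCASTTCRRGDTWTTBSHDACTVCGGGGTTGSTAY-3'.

Standard pairs A↔T, G↔C; ambiguity codes pair R↔Y, M↔K, W↔W, S↔S, B↔V, D↔H. Complement (AAGTKGTSAAGYYCHAWAAVSDHTGABGCCCCAACSATR), then reverse for 5'→3'.

5'-RTASCAACCCCGBAGTHDSVAAWAHCYYGAASTGKTGAA-3'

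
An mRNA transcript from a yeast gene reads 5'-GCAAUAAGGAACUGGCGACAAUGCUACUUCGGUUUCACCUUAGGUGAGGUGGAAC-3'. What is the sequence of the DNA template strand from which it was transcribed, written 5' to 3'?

5′-GTTCCACCTCACCTAAGGTGAAACCGAAGTAGCATTGTCGCCAGTTCCTTATTGC-3′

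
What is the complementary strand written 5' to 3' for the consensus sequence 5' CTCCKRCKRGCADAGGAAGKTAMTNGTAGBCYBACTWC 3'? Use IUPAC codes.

Standard pairs A↔T, G↔C; ambiguity codes pair R↔Y, M↔K, W↔W, B↔V, D↔H, N↔N. Complement (GAGGMYGMYCGTHTCCTTCMATKANCATCVGRVTGAWG), then reverse for 5'→3'.

5'-GWAGTVRGVCTACNAKTAMCTTCCTHTGCYMGYMGGAG-3'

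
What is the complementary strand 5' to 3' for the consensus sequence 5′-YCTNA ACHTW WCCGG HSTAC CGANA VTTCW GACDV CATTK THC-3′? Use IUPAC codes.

Standard pairs A↔T, G↔C; ambiguity codes pair Y↔R, K↔M, W↔W, S↔S, D↔H, V↔B, N↔N. Complement (RGANTTGDAWWGGCCDSATGGCTNTBAAGWCTGHBGTAAMADG), then reverse for 5'→3'.

5'-GDAMAATGBHGTCWGAABTNTCGGTASDCCGGWWADGTTNAGR-3'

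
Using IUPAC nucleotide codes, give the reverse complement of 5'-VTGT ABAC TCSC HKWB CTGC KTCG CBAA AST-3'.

5'-ASTTTVGCGAMGCAGVWMDGSGAGTVTACAB-3'

Standard pairs A↔T, G↔C; ambiguity codes pair K↔M, W↔W, S↔S, B↔V, H↔D. Complement (BACATVTGAGSGDMWVGACGMAGCGVTTTSA), then reverse for 5'→3'.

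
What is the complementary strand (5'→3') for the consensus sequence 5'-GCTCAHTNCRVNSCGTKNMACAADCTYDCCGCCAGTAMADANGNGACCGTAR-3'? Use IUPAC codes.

Standard pairs A↔T, G↔C; ambiguity codes pair R↔Y, M↔K, S↔S, D↔H, V↔B, N↔N. Complement (CGAGTDANGYBNSGCAMNKTGTTHGARHGGCGGTCATKTHTNCNCTGGCATY), then reverse for 5'→3'.

5'-YTACGGTCNCNTHTKTACTGGCGGHRAGHTTGTKNMACGSNBYGNADTGAGC-3'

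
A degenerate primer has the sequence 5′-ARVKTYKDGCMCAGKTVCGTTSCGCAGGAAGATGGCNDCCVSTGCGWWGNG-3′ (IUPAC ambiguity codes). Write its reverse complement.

5'-CNCWWCGCASBGGHNGCCATCTTCCTGCGSAACGBAMCTGKGCHMRAMBYT-3'

Standard pairs A↔T, G↔C; ambiguity codes pair R↔Y, M↔K, W↔W, S↔S, D↔H, V↔B, N↔N. Complement (TYBMARMHCGKGTCMABGCAASGCGTCCTTCTACCGNHGGBSACGCWWCNC), then reverse for 5'→3'.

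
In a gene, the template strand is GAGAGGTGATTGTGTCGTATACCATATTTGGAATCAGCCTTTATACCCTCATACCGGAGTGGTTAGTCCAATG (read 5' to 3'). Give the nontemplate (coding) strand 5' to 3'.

5'-CATTGGACTAACCACTCCGGTATGAGGGTATAAAGGCTGATTCCAAATATGGTATACGACACAATCACCTCTC-3'

The coding strand is complementary and antiparallel to the template: take the complement (A↔T, G↔C) and reverse.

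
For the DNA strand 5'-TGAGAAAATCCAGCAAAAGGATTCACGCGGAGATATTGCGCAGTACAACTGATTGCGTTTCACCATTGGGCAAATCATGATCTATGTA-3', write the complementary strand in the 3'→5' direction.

Base-pairing A↔T, G↔C gives the complement. The complementary strand is antiparallel, so paired with a 5'→3' strand it runs 3'→5'.

3'-ACTCTTTTAGGTCGTTTTCCTAAGTGCGCCTCTATAACGCGTCATGTTGACTAACGCAAAGTGGTAACCCGTTTAGTACTAGATACAT-5'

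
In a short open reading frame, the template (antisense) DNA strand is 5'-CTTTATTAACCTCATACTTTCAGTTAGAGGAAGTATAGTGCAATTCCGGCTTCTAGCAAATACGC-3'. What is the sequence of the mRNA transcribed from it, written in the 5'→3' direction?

5′-GCGUAUUUGCUAGAAGCCGGAAUUGCACUAUACUUCCUCUAACUGAAAGUAUGAGGUUAAUAAAG-3′

RNA polymerase reads the template 3'→5' and synthesizes mRNA 5'→3' by base-pairing (A→U, T→A, G↔C). The complement of the template is GAAATAATTGGAGTATGAAAGTCAATCTCCTTCATATCACGTTAAGGCCGAAGATCGTTTATGCG; antiparallel, so 5'→3' the coding strand is GCGTATTTGCTAGAAGCCGGAATTGCACTATACTTCCTCTAACTGAAAGTATGAGGTTAATAAAG. Replace T with U for the mRNA.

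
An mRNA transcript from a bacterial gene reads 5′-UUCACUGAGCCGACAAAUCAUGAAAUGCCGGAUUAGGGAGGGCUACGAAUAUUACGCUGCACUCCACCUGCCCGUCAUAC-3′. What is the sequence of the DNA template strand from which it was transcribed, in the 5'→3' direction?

Replace U with T to get the coding DNA strand: TTCACTGAGCCGACAAATCATGAAATGCCGGATTAGGGAGGGCTACGAATATTACGCTGCACTCCACCTGCCCGTCATAC. The template strand is its reverse complement (complement AAGTGACTCGGCTGTTTAGTACTTTACGGCCTAATCCCTCCCGATGCTTATAATGCGACGTGAGGTGGACGGGCAGTATG, then reverse).

5'-GTATGACGGGCAGGTGGAGTGCAGCGTAATATTCGTAGCCCTCCCTAATCCGGCATTTCATGATTTGTCGGCTCAGTGAA-3'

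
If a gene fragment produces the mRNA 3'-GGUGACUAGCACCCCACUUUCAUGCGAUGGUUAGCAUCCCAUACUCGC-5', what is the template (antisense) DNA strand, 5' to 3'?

Written 5'→3' the mRNA is CGCUCAUACCCUACGAUUGGUAGCGUACUUUCACCCCACGAUCAGUGG, so the coding DNA strand is CGCTCATACCCTACGATTGGTAGCGTACTTTCACCCCACGATCAGTGG. The template is its reverse complement.

5'-CCACTGATCGTGGGGTGAAAGTACGCTACCAATCGTAGGGTATGAGCG-3'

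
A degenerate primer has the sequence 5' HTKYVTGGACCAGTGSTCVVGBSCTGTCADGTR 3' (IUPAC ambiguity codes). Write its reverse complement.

Standard pairs A↔T, G↔C; ambiguity codes pair R↔Y, K↔M, S↔S, B↔V, D↔H. Complement (DAMRBACCTGGTCACSAGBBCVSGACAGTHCAY), then reverse for 5'→3'.

5'-YACHTGACAGSVCBBGASCACTGGTCCABRMAD-3'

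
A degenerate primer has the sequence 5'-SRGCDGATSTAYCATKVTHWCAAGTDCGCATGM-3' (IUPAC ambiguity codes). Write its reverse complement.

5'-KCATGCGHACTTGWDABMATGRTASATCHGCYS-3'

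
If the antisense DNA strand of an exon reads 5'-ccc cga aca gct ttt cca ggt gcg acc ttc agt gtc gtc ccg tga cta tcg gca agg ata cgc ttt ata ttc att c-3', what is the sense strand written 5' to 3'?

The coding strand is complementary and antiparallel to the template: take the complement (A↔T, G↔C) and reverse.

5′-GAATGAATATAAAGCGTATCCTTGCCGATAGTCACGGGACGACACTGAAGGTCGCACCTGGAAAAGCTGTTCGGGG-3′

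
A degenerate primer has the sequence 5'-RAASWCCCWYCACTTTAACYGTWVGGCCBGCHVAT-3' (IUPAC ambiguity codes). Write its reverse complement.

Standard pairs A↔T, G↔C; ambiguity codes pair R↔Y, W↔W, S↔S, B↔V, H↔D. Complement (YTTSWGGGWRGTGAAATTGRCAWBCCGGVCGDBTA), then reverse for 5'→3'.

5'-ATBDGCVGGCCBWACRGTTAAAGTGRWGGGWSTTY-3'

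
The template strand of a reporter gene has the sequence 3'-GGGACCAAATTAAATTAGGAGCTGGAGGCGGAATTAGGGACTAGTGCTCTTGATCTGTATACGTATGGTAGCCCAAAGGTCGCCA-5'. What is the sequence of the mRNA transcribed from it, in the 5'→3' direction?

Reading the template 3'→5' as shown, RNA polymerase pairs each base (A→U, T→A, G↔C) to build mRNA 5'→3' directly.

5'-CCCUGGUUUAAUUUAAUCCUCGACCUCCGCCUUAAUCCCUGAUCACGAGAACUAGACAUAUGCAUACCAUCGGGUUUCCAGCGGU-3'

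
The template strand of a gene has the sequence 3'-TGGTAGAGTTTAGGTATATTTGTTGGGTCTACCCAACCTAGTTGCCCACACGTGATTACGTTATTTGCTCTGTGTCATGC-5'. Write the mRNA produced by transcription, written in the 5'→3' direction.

5'-ACCAUCUCAAAUCCAUAUAAACAACCCAGAUGGGUUGGAUCAACGGGUGUGCACUAAUGCAAUAAACGAGACACAGUACG-3'

Reading the template 3'→5' as shown, RNA polymerase pairs each base (A→U, T→A, G↔C) to build mRNA 5'→3' directly.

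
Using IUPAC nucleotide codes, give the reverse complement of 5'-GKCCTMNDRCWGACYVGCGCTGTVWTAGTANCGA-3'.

5'-TCGNTACTAWBACAGCGCBRGTCWGYHNKAGGMC-3'

Standard pairs A↔T, G↔C; ambiguity codes pair R↔Y, M↔K, W↔W, D↔H, V↔B, N↔N. Complement (CMGGAKNHYGWCTGRBCGCGACABWATCATNGCT), then reverse for 5'→3'.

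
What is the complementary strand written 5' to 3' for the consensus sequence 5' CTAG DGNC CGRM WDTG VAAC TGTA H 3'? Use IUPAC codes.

5'-DTACAGTTBCAHWKYCGGNCHCTAG-3'

Standard pairs A↔T, G↔C; ambiguity codes pair R↔Y, M↔K, W↔W, D↔H, V↔B, N↔N. Complement (GATCHCNGGCYKWHACBTTGACATD), then reverse for 5'→3'.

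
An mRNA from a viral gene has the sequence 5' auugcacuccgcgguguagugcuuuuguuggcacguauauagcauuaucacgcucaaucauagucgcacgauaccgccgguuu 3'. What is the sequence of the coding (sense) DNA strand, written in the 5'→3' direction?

The coding DNA strand has the same 5'→3' sequence as the mRNA with U replaced by T.

5'-ATTGCACTCCGCGGTGTAGTGCTTTTGTTGGCACGTATATAGCATTATCACGCTCAATCATAGTCGCACGATACCGCCGGTTT-3'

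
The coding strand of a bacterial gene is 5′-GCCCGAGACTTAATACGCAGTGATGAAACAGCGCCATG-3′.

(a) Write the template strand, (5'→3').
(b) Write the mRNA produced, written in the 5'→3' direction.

(a) The template strand is the reverse complement of the coding strand: complement CGGGCTCTGAATTATGCGTCACTACTTTGTCGCGGTAC, then reverse.
(b) mRNA matches the coding strand with T→U.

(a) 5'-CATGGCGCTGTTTCATCACTGCGTATTAAGTCTCGGGC-3'
(b) 5'-GCCCGAGACUUAAUACGCAGUGAUGAAACAGCGCCAUG-3'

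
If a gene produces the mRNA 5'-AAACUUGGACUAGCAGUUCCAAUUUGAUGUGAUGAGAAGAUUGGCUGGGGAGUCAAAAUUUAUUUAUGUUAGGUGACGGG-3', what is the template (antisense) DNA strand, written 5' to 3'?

Replace U with T to get the coding DNA strand: AAACTTGGACTAGCAGTTCCAATTTGATGTGATGAGAAGATTGGCTGGGGAGTCAAAATTTATTTATGTTAGGTGACGGG. The template strand is its reverse complement (complement TTTGAACCTGATCGTCAAGGTTAAACTACACTACTCTTCTAACCGACCCCTCAGTTTTAAATAAATACAATCCACTGCCC, then reverse).

5'-CCCGTCACCTAACATAAATAAATTTTGACTCCCCAGCCAATCTTCTCATCACATCAAATTGGAACTGCTAGTCCAAGTTT-3'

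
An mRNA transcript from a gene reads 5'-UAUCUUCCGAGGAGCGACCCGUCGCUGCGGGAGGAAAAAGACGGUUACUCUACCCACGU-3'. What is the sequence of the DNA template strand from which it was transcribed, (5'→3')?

Replace U with T to get the coding DNA strand: TATCTTCCGAGGAGCGACCCGTCGCTGCGGGAGGAAAAAGACGGTTACTCTACCCACGT. The template strand is its reverse complement (complement ATAGAAGGCTCCTCGCTGGGCAGCGACGCCCTCCTTTTTCTGCCAATGAGATGGGTGCA, then reverse).

5'-ACGTGGGTAGAGTAACCGTCTTTTTCCTCCCGCAGCGACGGGTCGCTCCTCGGAAGATA-3'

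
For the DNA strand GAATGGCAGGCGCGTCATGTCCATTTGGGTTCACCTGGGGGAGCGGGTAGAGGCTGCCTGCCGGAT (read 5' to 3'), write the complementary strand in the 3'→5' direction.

3'-CTTACCGTCCGCGCAGTACAGGTAAACCCAAGTGGACCCCCTCGCCCATCTCCGACGGACGGCCTA-5'

Base-pairing A↔T, G↔C gives the complement. The complementary strand is antiparallel, so paired with a 5'→3' strand it runs 3'→5'.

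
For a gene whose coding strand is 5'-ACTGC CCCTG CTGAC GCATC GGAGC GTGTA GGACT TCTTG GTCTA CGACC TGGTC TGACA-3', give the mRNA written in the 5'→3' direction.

mRNA has the coding-strand sequence with U in place of T.

5'-ACUGCCCCUGCUGACGCAUCGGAGCGUGUAGGACUUCUUGGUCUACGACCUGGUCUGACA-3'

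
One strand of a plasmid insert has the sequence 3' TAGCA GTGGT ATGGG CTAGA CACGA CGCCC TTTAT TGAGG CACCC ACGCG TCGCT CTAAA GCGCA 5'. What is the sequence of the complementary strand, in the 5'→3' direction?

5'-ATCGTCACCATACCCGATCTGTGCTGCGGGAAATAACTCCGTGGGTGCGCAGCGAGATTTCGCGT-3'

The strand is given 3'→5', so its complement runs 5'→3' in the same left-to-right order: pair each base A↔T, G↔C.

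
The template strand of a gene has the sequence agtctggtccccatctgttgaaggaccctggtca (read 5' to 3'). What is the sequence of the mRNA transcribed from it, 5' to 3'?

5′-UGACCAGGGUCCUUCAACAGAUGGGGACCAGACU-3′

The mRNA has the sequence of the coding strand (reverse complement of the template) with T→U. Reverse complement of AGTCTGGTCCCCATCTGTTGAAGGACCCTGGTCA is TGACCAGGGTCCTTCAACAGATGGGGACCAGACT; then T→U.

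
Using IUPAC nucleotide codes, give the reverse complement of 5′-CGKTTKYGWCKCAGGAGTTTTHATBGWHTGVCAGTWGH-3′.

5'-DCWACTGBCADWCVATDAAAACTCCTGMGWCRMAAMCG-3'

Standard pairs A↔T, G↔C; ambiguity codes pair Y↔R, K↔M, W↔W, B↔V, H↔D. Complement (GCMAAMRCWGMGTCCTCAAAADTAVCWDACBGTCAWCD), then reverse for 5'→3'.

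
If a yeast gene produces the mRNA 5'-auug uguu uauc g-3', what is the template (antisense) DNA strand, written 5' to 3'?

Replace U with T to get the coding DNA strand: ATTGTGTTTATCG. The template strand is its reverse complement (complement TAACACAAATAGC, then reverse).

5'-CGATAAACACAAT-3'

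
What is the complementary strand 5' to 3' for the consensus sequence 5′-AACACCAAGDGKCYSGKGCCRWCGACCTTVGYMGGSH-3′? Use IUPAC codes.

5'-DSCCKRCBAAGGTCGWYGGCMCSRGMCHCTTGGTGTT-3'

Standard pairs A↔T, G↔C; ambiguity codes pair R↔Y, M↔K, W↔W, S↔S, D↔H, V↔B. Complement (TTGTGGTTCHCMGRSCMCGGYWGCTGGAABCRKCCSD), then reverse for 5'→3'.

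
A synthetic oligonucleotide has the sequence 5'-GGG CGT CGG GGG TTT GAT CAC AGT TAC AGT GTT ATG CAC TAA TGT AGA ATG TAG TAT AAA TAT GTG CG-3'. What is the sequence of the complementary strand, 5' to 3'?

5'-CGCACATATTTATACTACATTCTACATTAGTGCATAACACTGTAACTGTGATCAAACCCCCGACGCCC-3'

Pairing A↔T and G↔C gives CCCGCAGCCCCCAAACTAGTGTCAATGTCACAATACGTGATTACATCTTACATCATATTTATACACGC, running 3'→5'. Reverse for the 5'→3' convention.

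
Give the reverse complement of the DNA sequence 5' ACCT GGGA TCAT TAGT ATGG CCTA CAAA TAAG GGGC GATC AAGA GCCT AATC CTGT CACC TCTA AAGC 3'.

5'-GCTTTAGAGGTGACAGGATTAGGCTCTTGATCGCCCCTTATTTGTAGGCCATACTAATGATCCCAGGT-3'

Reading the sequence 3'→5' and pairing each base (A↔T, G↔C) gives the reverse complement directly.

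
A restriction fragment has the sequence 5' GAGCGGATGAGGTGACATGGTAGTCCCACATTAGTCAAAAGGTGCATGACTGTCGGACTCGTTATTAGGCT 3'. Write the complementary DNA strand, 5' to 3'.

The complement of GAGCGGATGAGGTGACATGGTAGTCCCACATTAGTCAAAAGGTGCATGACTGTCGGACTCGTTATTAGGCT is CTCGCCTACTCCACTGTACCATCAGGGTGTAATCAGTTTTCCACGTACTGACAGCCTGAGCAATAATCCGA (A↔T, G↔C). DNA strands are antiparallel, so the complementary strand runs 3'→5'; reversing gives the 5'→3' form.

5'-AGCCTAATAACGAGTCCGACAGTCATGCACCTTTTGACTAATGTGGGACTACCATGTCACCTCATCCGCTC-3'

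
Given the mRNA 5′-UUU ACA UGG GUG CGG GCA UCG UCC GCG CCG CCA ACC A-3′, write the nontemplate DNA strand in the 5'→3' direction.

5'-TTTACATGGGTGCGGGCATCGTCCGCGCCGCCAACCA-3'

The coding DNA strand has the same 5'→3' sequence as the mRNA with U replaced by T.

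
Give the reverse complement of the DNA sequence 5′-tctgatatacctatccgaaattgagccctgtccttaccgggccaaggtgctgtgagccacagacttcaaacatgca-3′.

Reading the sequence 3'→5' and pairing each base (A↔T, G↔C) gives the reverse complement directly.

5'-TGCATGTTTGAAGTCTGTGGCTCACAGCACCTTGGCCCGGTAAGGACAGGGCTCAATTTCGGATAGGTATATCAGA-3'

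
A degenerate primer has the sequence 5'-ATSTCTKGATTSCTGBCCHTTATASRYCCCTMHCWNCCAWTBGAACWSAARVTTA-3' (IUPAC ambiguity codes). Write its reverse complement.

Standard pairs A↔T, G↔C; ambiguity codes pair R↔Y, M↔K, W↔W, S↔S, B↔V, H↔D, N↔N. Complement (TASAGAMCTAASGACVGGDAATATSYRGGGAKDGWNGGTWAVCTTGWSTTYBAAT), then reverse for 5'→3'.

5'-TAABYTTSWGTTCVAWTGGNWGDKAGGGRYSTATAADGGVCAGSAATCMAGASAT-3'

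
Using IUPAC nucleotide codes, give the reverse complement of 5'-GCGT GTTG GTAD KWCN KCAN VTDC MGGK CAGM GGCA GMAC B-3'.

5'-VGTKCTGCCKCTGMCCKGHABNTGMNGWMHTACCAACACGC-3'

Standard pairs A↔T, G↔C; ambiguity codes pair M↔K, W↔W, B↔V, D↔H, N↔N. Complement (CGCACAACCATHMWGNMGTNBAHGKCCMGTCKCCGTCKTGV), then reverse for 5'→3'.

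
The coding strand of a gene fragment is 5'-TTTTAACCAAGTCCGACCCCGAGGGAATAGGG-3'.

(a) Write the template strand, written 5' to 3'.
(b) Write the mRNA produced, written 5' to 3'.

(a) 5′-CCCTATTCCCTCGGGGTCGGACTTGGTTAAAA-3′
(b) 5'-UUUUAACCAAGUCCGACCCCGAGGGAAUAGGG-3'

(a) The template strand is the reverse complement of the coding strand: complement AAAATTGGTTCAGGCTGGGGCTCCCTTATCCC, then reverse.
(b) mRNA matches the coding strand with T→U.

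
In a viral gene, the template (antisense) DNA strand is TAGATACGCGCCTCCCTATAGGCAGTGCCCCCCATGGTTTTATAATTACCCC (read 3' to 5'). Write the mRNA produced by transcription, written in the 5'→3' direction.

Reading the template 3'→5' as shown, RNA polymerase pairs each base (A→U, T→A, G↔C) to build mRNA 5'→3' directly.

5'-AUCUAUGCGCGGAGGGAUAUCCGUCACGGGGGGUACCAAAAUAUUAAUGGGG-3'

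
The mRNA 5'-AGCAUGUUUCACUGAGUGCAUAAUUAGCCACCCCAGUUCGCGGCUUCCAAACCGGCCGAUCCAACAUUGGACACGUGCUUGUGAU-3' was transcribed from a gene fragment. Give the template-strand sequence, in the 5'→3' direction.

Replace U with T to get the coding DNA strand: AGCATGTTTCACTGAGTGCATAATTAGCCACCCCAGTTCGCGGCTTCCAAACCGGCCGATCCAACATTGGACACGTGCTTGTGAT. The template strand is its reverse complement (complement TCGTACAAAGTGACTCACGTATTAATCGGTGGGGTCAAGCGCCGAAGGTTTGGCCGGCTAGGTTGTAACCTGTGCACGAACACTA, then reverse).

5'-ATCACAAGCACGTGTCCAATGTTGGATCGGCCGGTTTGGAAGCCGCGAACTGGGGTGGCTAATTATGCACTCAGTGAAACATGCT-3'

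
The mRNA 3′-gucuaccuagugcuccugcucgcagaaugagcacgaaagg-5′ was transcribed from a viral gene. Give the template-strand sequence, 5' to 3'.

5'-CAGATGGATCACGAGGACGAGCGTCTTACTCGTGCTTTCC-3'

Written 5'→3' the mRNA is GGAAAGCACGAGUAAGACGCUCGUCCUCGUGAUCCAUCUG, so the coding DNA strand is GGAAAGCACGAGTAAGACGCTCGTCCTCGTGATCCATCTG. The template is its reverse complement.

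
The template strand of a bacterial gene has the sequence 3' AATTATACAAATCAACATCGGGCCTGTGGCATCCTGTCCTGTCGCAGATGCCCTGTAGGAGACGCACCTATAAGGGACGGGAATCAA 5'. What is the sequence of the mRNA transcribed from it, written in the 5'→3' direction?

Reading the template 3'→5' as shown, RNA polymerase pairs each base (A→U, T→A, G↔C) to build mRNA 5'→3' directly.

5′-UUAAUAUGUUUAGUUGUAGCCCGGACACCGUAGGACAGGACAGCGUCUACGGGACAUCCUCUGCGUGGAUAUUCCCUGCCCUUAGUU-3′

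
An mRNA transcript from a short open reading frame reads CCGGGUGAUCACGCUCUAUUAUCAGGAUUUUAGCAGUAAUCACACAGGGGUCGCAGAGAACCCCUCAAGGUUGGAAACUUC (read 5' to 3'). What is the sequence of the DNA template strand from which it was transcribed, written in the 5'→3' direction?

5'-GAAGTTTCCAACCTTGAGGGGTTCTCTGCGACCCCTGTGTGATTACTGCTAAAATCCTGATAATAGAGCGTGATCACCCGG-3'

Replace U with T to get the coding DNA strand: CCGGGTGATCACGCTCTATTATCAGGATTTTAGCAGTAATCACACAGGGGTCGCAGAGAACCCCTCAAGGTTGGAAACTTC. The template strand is its reverse complement (complement GGCCCACTAGTGCGAGATAATAGTCCTAAAATCGTCATTAGTGTGTCCCCAGCGTCTCTTGGGGAGTTCCAACCTTTGAAG, then reverse).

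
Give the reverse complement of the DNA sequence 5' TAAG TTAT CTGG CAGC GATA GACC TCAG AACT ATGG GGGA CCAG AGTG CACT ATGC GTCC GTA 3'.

Reading the sequence 3'→5' and pairing each base (A↔T, G↔C) gives the reverse complement directly.

5′-TACGGACGCATAGTGCACTCTGGTCCCCCATAGTTCTGAGGTCTATCGCTGCCAGATAACTTA-3′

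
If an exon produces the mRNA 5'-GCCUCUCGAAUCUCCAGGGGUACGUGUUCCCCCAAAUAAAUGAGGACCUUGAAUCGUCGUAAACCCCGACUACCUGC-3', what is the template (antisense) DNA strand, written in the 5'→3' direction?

Replace U with T to get the coding DNA strand: GCCTCTCGAATCTCCAGGGGTACGTGTTCCCCCAAATAAATGAGGACCTTGAATCGTCGTAAACCCCGACTACCTGC. The template strand is its reverse complement (complement CGGAGAGCTTAGAGGTCCCCATGCACAAGGGGGTTTATTTACTCCTGGAACTTAGCAGCATTTGGGGCTGATGGACG, then reverse).

5'-GCAGGTAGTCGGGGTTTACGACGATTCAAGGTCCTCATTTATTTGGGGGAACACGTACCCCTGGAGATTCGAGAGGC-3'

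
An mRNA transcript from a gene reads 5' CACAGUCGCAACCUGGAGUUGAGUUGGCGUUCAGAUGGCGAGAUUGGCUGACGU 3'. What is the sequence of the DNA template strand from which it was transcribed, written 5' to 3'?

5'-ACGTCAGCCAATCTCGCCATCTGAACGCCAACTCAACTCCAGGTTGCGACTGTG-3'

Replace U with T to get the coding DNA strand: CACAGTCGCAACCTGGAGTTGAGTTGGCGTTCAGATGGCGAGATTGGCTGACGT. The template strand is its reverse complement (complement GTGTCAGCGTTGGACCTCAACTCAACCGCAAGTCTACCGCTCTAACCGACTGCA, then reverse).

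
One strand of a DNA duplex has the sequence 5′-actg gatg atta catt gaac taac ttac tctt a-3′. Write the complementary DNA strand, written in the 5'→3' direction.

5'-TAAGAGTAAGTTAGTTCAATGTAATCATCCAGT-3'

Pairing A↔T and G↔C gives TGACCTACTAATGTAACTTGATTGAATGAGAAT, running 3'→5'. Reverse for the 5'→3' convention.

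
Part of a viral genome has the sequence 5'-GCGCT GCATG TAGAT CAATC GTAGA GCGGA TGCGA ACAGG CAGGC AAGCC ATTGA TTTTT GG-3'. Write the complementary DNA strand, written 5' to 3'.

Pairing A↔T and G↔C gives CGCGACGTACATCTAGTTAGCATCTCGCCTACGCTTGTCCGTCCGTTCGGTAACTAAAAACC, running 3'→5'. Reverse for the 5'→3' convention.

5'-CCAAAAATCAATGGCTTGCCTGCCTGTTCGCATCCGCTCTACGATTGATCTACATGCAGCGC-3'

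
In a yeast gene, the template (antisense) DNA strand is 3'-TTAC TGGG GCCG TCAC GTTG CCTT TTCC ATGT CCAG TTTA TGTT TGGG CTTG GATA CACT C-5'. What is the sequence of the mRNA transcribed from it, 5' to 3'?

Reading the template 3'→5' as shown, RNA polymerase pairs each base (A→U, T→A, G↔C) to build mRNA 5'→3' directly.

5'-AAUGACCCCGGCAGUGCAACGGAAAAGGUACAGGUCAAAUACAAACCCGAACCUAUGUGAG-3'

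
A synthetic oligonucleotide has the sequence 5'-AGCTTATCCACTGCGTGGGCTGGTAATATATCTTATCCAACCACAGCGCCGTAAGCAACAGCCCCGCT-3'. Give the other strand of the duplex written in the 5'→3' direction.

Pairing A↔T and G↔C gives TCGAATAGGTGACGCACCCGACCATTATATAGAATAGGTTGGTGTCGCGGCATTCGTTGTCGGGGCGA, running 3'→5'. Reverse for the 5'→3' convention.

5'-AGCGGGGCTGTTGCTTACGGCGCTGTGGTTGGATAAGATATATTACCAGCCCACGCAGTGGATAAGCT-3'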